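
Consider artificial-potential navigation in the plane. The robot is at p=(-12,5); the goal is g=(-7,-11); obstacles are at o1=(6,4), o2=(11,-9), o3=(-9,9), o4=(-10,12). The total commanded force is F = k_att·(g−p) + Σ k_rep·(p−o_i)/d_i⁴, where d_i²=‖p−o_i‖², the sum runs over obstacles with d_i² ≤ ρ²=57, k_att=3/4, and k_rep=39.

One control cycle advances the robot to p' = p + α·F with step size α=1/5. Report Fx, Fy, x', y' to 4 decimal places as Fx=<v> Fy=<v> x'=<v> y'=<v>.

F_att = 3/4·(g−p) = 3/4·(5,-16) = (3.7500,-12.0000)
o1: d²=325 > ρ²=57 → inactive
o2: d²=725 > ρ²=57 → inactive
o3: d²=25 ≤ ρ²=57; F_rep = 39·(-3,-4)/25² = (-0.1872,-0.2496)
o4: d²=53 ≤ ρ²=57; F_rep = 39·(-2,-7)/53² = (-0.0278,-0.0972)
F = F_att + ΣF_rep = (3.5350,-12.3468)
p' = p + 1/5·F = (-11.2930,2.5306)

Fx=3.5350 Fy=-12.3468 x'=-11.2930 y'=2.5306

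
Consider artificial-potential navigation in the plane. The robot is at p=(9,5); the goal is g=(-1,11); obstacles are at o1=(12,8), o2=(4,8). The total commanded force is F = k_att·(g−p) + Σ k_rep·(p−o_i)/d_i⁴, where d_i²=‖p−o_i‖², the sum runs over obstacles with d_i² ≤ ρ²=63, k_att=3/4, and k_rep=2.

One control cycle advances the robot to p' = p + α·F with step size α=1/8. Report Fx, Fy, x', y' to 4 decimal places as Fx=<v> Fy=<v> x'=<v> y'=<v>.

F_att = 3/4·(g−p) = 3/4·(-10,6) = (-7.5000,4.5000)
o1: d²=18 ≤ ρ²=63; F_rep = 2·(-3,-3)/18² = (-0.0185,-0.0185)
o2: d²=34 ≤ ρ²=63; F_rep = 2·(5,-3)/34² = (0.0087,-0.0052)
F = F_att + ΣF_rep = (-7.5099,4.4763)
p' = p + 1/8·F = (8.0613,5.5595)

Fx=-7.5099 Fy=4.4763 x'=8.0613 y'=5.5595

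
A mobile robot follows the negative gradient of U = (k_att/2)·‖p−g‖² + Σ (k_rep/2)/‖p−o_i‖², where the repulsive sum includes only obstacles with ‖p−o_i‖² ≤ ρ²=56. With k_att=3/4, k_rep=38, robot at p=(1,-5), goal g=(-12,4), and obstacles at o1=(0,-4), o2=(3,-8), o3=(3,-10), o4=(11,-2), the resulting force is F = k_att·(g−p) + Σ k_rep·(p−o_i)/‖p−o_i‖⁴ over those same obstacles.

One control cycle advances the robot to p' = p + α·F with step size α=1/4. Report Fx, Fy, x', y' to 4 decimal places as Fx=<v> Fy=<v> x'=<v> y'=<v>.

Fx=-0.7901 Fy=-1.8495 x'=0.8025 y'=-5.4624

F_att = 3/4·(g−p) = 3/4·(-13,9) = (-9.7500,6.7500)
o1: d²=2 ≤ ρ²=56; F_rep = 38·(1,-1)/2² = (9.5000,-9.5000)
o2: d²=13 ≤ ρ²=56; F_rep = 38·(-2,3)/13² = (-0.4497,0.6746)
o3: d²=29 ≤ ρ²=56; F_rep = 38·(-2,5)/29² = (-0.0904,0.2259)
o4: d²=109 > ρ²=56 → inactive
F = F_att + ΣF_rep = (-0.7901,-1.8495)
p' = p + 1/4·F = (0.8025,-5.4624)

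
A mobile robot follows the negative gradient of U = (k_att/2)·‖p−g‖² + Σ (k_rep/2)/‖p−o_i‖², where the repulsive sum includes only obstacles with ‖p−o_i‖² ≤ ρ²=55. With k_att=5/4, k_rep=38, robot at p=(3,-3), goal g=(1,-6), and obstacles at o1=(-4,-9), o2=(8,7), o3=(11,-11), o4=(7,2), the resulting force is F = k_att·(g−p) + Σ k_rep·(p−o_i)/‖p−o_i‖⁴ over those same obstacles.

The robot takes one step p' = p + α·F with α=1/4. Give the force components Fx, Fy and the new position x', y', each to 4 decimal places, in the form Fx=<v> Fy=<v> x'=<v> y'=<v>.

Fx=-2.5904 Fy=-3.8630 x'=2.3524 y'=-3.9658

F_att = 5/4·(g−p) = 5/4·(-2,-3) = (-2.5000,-3.7500)
o1: d²=85 > ρ²=55 → inactive
o2: d²=125 > ρ²=55 → inactive
o3: d²=128 > ρ²=55 → inactive
o4: d²=41 ≤ ρ²=55; F_rep = 38·(-4,-5)/41² = (-0.0904,-0.1130)
F = F_att + ΣF_rep = (-2.5904,-3.8630)
p' = p + 1/4·F = (2.3524,-3.9658)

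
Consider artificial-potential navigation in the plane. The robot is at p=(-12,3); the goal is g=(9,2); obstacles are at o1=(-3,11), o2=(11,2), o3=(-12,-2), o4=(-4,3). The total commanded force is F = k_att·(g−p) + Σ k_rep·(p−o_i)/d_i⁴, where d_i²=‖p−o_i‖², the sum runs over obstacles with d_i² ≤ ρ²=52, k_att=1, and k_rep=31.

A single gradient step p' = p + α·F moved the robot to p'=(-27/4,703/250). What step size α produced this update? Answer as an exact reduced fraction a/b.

α = 1/4

F_att = 1·(g−p) = 1·(21,-1) = (21.0000,-1.0000)
o1: d²=145 > ρ²=52 → inactive
o2: d²=530 > ρ²=52 → inactive
o3: d²=25 ≤ ρ²=52; F_rep = 31·(0,5)/25² = (0.0000,0.2480)
o4: d²=64 > ρ²=52 → inactive
F = F_att + ΣF_rep = (21.0000,-0.7520)
Δp = p'−p = (5.2500,-0.1880); α = Δx/Fx = (21/4) / (21) = 1/4
check: Δy/Fy = (-47/250) / (-94/125) = 1/4 ✓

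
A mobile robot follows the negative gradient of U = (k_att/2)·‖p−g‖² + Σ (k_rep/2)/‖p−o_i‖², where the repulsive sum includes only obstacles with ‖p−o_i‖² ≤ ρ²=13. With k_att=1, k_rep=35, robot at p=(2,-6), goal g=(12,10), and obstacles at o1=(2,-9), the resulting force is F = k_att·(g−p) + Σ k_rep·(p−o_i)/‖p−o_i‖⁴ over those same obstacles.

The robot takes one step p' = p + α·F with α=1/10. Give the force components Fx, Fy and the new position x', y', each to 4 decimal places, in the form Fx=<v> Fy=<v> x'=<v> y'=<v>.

Fx=10.0000 Fy=17.2963 x'=3.0000 y'=-4.2704

F_att = 1·(g−p) = 1·(10,16) = (10.0000,16.0000)
o1: d²=9 ≤ ρ²=13; F_rep = 35·(0,3)/9² = (0.0000,1.2963)
F = F_att + ΣF_rep = (10.0000,17.2963)
p' = p + 1/10·F = (3.0000,-4.2704)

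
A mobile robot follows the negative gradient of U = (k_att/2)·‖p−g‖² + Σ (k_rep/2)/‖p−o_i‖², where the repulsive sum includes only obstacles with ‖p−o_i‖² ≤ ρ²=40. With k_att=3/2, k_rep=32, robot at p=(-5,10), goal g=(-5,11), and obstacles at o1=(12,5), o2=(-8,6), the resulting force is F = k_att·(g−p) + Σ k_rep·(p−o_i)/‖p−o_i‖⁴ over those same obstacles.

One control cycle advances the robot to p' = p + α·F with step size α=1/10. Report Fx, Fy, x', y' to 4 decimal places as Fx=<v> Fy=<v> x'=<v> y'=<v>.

Fx=0.1536 Fy=1.7048 x'=-4.9846 y'=10.1705

F_att = 3/2·(g−p) = 3/2·(0,1) = (0.0000,1.5000)
o1: d²=314 > ρ²=40 → inactive
o2: d²=25 ≤ ρ²=40; F_rep = 32·(3,4)/25² = (0.1536,0.2048)
F = F_att + ΣF_rep = (0.1536,1.7048)
p' = p + 1/10·F = (-4.9846,10.1705)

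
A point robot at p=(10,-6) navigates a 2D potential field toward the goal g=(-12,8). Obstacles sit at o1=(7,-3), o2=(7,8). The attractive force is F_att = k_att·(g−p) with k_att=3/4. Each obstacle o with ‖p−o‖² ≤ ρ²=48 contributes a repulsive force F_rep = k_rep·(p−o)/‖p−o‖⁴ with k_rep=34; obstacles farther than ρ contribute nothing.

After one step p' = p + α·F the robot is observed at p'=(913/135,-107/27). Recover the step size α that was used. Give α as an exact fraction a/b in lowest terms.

F_att = 3/4·(g−p) = 3/4·(-22,14) = (-16.5000,10.5000)
o1: d²=18 ≤ ρ²=48; F_rep = 34·(3,-3)/18² = (0.3148,-0.3148)
o2: d²=205 > ρ²=48 → inactive
F = F_att + ΣF_rep = (-16.1852,10.1852)
Δp = p'−p = (-3.2370,2.0370); α = Δx/Fx = (-437/135) / (-437/27) = 1/5
check: Δy/Fy = (55/27) / (275/27) = 1/5 ✓

α = 1/5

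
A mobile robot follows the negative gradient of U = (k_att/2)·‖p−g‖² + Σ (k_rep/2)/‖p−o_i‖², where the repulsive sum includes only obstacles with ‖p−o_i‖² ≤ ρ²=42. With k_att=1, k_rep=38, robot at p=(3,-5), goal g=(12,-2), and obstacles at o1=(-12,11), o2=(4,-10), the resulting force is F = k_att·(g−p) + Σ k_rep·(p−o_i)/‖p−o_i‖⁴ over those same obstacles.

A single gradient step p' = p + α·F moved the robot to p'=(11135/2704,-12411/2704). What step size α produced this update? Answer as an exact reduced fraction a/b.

α = 1/8

F_att = 1·(g−p) = 1·(9,3) = (9.0000,3.0000)
o1: d²=481 > ρ²=42 → inactive
o2: d²=26 ≤ ρ²=42; F_rep = 38·(-1,5)/26² = (-0.0562,0.2811)
F = F_att + ΣF_rep = (8.9438,3.2811)
Δp = p'−p = (1.1180,0.4101); α = Δx/Fx = (3023/2704) / (3023/338) = 1/8
check: Δy/Fy = (1109/2704) / (1109/338) = 1/8 ✓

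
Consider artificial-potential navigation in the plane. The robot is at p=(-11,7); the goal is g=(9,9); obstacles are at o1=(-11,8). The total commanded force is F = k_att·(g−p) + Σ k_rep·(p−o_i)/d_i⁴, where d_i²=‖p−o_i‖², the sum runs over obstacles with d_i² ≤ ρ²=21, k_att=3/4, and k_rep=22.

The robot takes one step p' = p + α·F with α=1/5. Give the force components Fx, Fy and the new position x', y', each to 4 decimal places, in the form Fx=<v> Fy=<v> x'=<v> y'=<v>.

F_att = 3/4·(g−p) = 3/4·(20,2) = (15.0000,1.5000)
o1: d²=1 ≤ ρ²=21; F_rep = 22·(0,-1)/1² = (0.0000,-22.0000)
F = F_att + ΣF_rep = (15.0000,-20.5000)
p' = p + 1/5·F = (-8.0000,2.9000)

Fx=15.0000 Fy=-20.5000 x'=-8.0000 y'=2.9000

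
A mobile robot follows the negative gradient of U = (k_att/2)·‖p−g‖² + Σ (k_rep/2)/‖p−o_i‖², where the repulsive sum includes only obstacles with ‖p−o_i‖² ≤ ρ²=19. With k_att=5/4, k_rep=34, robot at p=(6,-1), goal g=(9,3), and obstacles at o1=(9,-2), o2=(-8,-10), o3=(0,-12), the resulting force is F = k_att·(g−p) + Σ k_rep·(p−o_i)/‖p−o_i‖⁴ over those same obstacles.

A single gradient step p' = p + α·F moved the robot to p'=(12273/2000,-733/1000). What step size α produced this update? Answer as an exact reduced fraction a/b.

F_att = 5/4·(g−p) = 5/4·(3,4) = (3.7500,5.0000)
o1: d²=10 ≤ ρ²=19; F_rep = 34·(-3,1)/10² = (-1.0200,0.3400)
o2: d²=277 > ρ²=19 → inactive
o3: d²=157 > ρ²=19 → inactive
F = F_att + ΣF_rep = (2.7300,5.3400)
Δp = p'−p = (0.1365,0.2670); α = Δx/Fx = (273/2000) / (273/100) = 1/20
check: Δy/Fy = (267/1000) / (267/50) = 1/20 ✓

α = 1/20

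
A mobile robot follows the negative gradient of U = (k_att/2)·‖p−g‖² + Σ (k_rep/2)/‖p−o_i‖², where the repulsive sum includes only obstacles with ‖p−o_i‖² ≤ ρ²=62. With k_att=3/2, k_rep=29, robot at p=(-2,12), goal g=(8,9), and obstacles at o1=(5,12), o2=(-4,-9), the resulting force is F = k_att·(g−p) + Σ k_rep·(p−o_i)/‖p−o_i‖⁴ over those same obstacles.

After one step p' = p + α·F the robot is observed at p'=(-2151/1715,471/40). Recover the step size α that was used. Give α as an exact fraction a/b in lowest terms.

α = 1/20

F_att = 3/2·(g−p) = 3/2·(10,-3) = (15.0000,-4.5000)
o1: d²=49 ≤ ρ²=62; F_rep = 29·(-7,0)/49² = (-0.0845,0.0000)
o2: d²=445 > ρ²=62 → inactive
F = F_att + ΣF_rep = (14.9155,-4.5000)
Δp = p'−p = (0.7458,-0.2250); α = Δx/Fx = (1279/1715) / (5116/343) = 1/20
check: Δy/Fy = (-9/40) / (-9/2) = 1/20 ✓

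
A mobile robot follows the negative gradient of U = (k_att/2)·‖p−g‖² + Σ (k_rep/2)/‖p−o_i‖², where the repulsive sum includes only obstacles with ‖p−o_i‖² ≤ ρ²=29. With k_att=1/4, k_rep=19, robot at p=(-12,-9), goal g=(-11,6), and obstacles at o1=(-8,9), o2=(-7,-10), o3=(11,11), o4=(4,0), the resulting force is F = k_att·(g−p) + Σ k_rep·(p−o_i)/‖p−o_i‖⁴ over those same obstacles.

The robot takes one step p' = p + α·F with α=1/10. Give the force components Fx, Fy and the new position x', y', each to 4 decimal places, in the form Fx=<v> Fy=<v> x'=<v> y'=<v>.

Fx=0.1095 Fy=3.7781 x'=-11.9891 y'=-8.6222

F_att = 1/4·(g−p) = 1/4·(1,15) = (0.2500,3.7500)
o1: d²=340 > ρ²=29 → inactive
o2: d²=26 ≤ ρ²=29; F_rep = 19·(-5,1)/26² = (-0.1405,0.0281)
o3: d²=929 > ρ²=29 → inactive
o4: d²=337 > ρ²=29 → inactive
F = F_att + ΣF_rep = (0.1095,3.7781)
p' = p + 1/10·F = (-11.9891,-8.6222)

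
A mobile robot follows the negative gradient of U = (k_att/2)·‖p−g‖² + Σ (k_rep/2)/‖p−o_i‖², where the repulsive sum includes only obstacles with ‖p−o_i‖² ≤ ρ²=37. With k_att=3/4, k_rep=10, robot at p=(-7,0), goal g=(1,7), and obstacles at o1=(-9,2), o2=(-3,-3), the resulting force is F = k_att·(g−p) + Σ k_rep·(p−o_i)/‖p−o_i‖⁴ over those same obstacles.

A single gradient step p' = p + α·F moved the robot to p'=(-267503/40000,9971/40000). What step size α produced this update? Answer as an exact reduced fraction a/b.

F_att = 3/4·(g−p) = 3/4·(8,7) = (6.0000,5.2500)
o1: d²=8 ≤ ρ²=37; F_rep = 10·(2,-2)/8² = (0.3125,-0.3125)
o2: d²=25 ≤ ρ²=37; F_rep = 10·(-4,3)/25² = (-0.0640,0.0480)
F = F_att + ΣF_rep = (6.2485,4.9855)
Δp = p'−p = (0.3124,0.2493); α = Δx/Fx = (12497/40000) / (12497/2000) = 1/20
check: Δy/Fy = (9971/40000) / (9971/2000) = 1/20 ✓

α = 1/20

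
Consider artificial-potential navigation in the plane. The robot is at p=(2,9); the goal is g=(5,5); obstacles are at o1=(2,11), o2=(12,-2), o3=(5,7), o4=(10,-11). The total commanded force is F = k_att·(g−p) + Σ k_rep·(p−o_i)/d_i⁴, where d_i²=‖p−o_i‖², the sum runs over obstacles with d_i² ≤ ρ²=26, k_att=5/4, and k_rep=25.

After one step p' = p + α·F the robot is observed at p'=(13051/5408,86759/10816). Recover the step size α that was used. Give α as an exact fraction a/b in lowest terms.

α = 1/8

F_att = 5/4·(g−p) = 5/4·(3,-4) = (3.7500,-5.0000)
o1: d²=4 ≤ ρ²=26; F_rep = 25·(0,-2)/4² = (0.0000,-3.1250)
o2: d²=221 > ρ²=26 → inactive
o3: d²=13 ≤ ρ²=26; F_rep = 25·(-3,2)/13² = (-0.4438,0.2959)
o4: d²=464 > ρ²=26 → inactive
F = F_att + ΣF_rep = (3.3062,-7.8291)
Δp = p'−p = (0.4133,-0.9786); α = Δx/Fx = (2235/5408) / (2235/676) = 1/8
check: Δy/Fy = (-10585/10816) / (-10585/1352) = 1/8 ✓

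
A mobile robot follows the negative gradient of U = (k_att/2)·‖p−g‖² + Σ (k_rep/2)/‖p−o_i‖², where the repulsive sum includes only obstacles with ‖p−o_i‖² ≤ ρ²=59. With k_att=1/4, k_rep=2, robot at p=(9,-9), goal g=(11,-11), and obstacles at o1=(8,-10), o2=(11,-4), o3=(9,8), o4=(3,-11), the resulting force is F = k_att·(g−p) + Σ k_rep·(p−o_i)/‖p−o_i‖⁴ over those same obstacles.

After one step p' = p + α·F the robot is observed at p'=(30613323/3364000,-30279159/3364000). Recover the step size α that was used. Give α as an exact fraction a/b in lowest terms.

α = 1/10

F_att = 1/4·(g−p) = 1/4·(2,-2) = (0.5000,-0.5000)
o1: d²=2 ≤ ρ²=59; F_rep = 2·(1,1)/2² = (0.5000,0.5000)
o2: d²=29 ≤ ρ²=59; F_rep = 2·(-2,-5)/29² = (-0.0048,-0.0119)
o3: d²=289 > ρ²=59 → inactive
o4: d²=40 ≤ ρ²=59; F_rep = 2·(6,2)/40² = (0.0075,0.0025)
F = F_att + ΣF_rep = (1.0027,-0.0094)
Δp = p'−p = (0.1003,-0.0009); α = Δx/Fx = (337323/3364000) / (337323/336400) = 1/10
check: Δy/Fy = (-3159/3364000) / (-3159/336400) = 1/10 ✓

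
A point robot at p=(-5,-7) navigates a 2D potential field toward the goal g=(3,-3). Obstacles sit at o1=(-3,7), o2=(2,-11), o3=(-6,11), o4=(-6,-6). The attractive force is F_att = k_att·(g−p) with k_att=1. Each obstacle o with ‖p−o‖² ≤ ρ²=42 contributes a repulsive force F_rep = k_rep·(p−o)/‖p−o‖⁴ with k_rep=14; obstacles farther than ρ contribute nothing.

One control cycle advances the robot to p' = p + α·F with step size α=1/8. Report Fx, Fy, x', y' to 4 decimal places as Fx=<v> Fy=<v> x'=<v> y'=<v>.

Fx=11.5000 Fy=0.5000 x'=-3.5625 y'=-6.9375

F_att = 1·(g−p) = 1·(8,4) = (8.0000,4.0000)
o1: d²=200 > ρ²=42 → inactive
o2: d²=65 > ρ²=42 → inactive
o3: d²=325 > ρ²=42 → inactive
o4: d²=2 ≤ ρ²=42; F_rep = 14·(1,-1)/2² = (3.5000,-3.5000)
F = F_att + ΣF_rep = (11.5000,0.5000)
p' = p + 1/8·F = (-3.5625,-6.9375)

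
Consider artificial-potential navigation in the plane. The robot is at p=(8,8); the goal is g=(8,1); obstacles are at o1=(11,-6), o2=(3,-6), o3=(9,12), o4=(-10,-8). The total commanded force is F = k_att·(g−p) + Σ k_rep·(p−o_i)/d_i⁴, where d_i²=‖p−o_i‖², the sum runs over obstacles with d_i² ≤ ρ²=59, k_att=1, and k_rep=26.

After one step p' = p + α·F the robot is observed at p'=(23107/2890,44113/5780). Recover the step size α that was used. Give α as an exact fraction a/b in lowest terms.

F_att = 1·(g−p) = 1·(0,-7) = (0.0000,-7.0000)
o1: d²=205 > ρ²=59 → inactive
o2: d²=221 > ρ²=59 → inactive
o3: d²=17 ≤ ρ²=59; F_rep = 26·(-1,-4)/17² = (-0.0900,-0.3599)
o4: d²=580 > ρ²=59 → inactive
F = F_att + ΣF_rep = (-0.0900,-7.3599)
Δp = p'−p = (-0.0045,-0.3680); α = Δx/Fx = (-13/2890) / (-26/289) = 1/20
check: Δy/Fy = (-2127/5780) / (-2127/289) = 1/20 ✓

α = 1/20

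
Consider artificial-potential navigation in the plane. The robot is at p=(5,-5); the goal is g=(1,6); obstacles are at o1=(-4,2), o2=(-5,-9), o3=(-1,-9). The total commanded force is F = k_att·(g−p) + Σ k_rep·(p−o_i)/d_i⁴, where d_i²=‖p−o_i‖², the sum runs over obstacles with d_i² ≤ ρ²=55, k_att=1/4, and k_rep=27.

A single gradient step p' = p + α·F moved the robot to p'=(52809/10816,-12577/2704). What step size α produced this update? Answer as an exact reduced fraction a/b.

F_att = 1/4·(g−p) = 1/4·(-4,11) = (-1.0000,2.7500)
o1: d²=130 > ρ²=55 → inactive
o2: d²=116 > ρ²=55 → inactive
o3: d²=52 ≤ ρ²=55; F_rep = 27·(6,4)/52² = (0.0599,0.0399)
F = F_att + ΣF_rep = (-0.9401,2.7899)
Δp = p'−p = (-0.1175,0.3487); α = Δx/Fx = (-1271/10816) / (-1271/1352) = 1/8
check: Δy/Fy = (943/2704) / (943/338) = 1/8 ✓

α = 1/8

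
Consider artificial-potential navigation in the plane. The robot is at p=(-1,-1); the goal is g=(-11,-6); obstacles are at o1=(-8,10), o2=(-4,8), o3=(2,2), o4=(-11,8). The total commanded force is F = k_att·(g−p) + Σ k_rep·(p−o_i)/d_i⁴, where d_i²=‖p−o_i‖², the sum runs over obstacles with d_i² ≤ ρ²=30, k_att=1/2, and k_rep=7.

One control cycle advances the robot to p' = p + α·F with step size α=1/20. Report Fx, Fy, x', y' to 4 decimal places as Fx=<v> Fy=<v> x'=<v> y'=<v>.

F_att = 1/2·(g−p) = 1/2·(-10,-5) = (-5.0000,-2.5000)
o1: d²=170 > ρ²=30 → inactive
o2: d²=90 > ρ²=30 → inactive
o3: d²=18 ≤ ρ²=30; F_rep = 7·(-3,-3)/18² = (-0.0648,-0.0648)
o4: d²=181 > ρ²=30 → inactive
F = F_att + ΣF_rep = (-5.0648,-2.5648)
p' = p + 1/20·F = (-1.2532,-1.1282)

Fx=-5.0648 Fy=-2.5648 x'=-1.2532 y'=-1.1282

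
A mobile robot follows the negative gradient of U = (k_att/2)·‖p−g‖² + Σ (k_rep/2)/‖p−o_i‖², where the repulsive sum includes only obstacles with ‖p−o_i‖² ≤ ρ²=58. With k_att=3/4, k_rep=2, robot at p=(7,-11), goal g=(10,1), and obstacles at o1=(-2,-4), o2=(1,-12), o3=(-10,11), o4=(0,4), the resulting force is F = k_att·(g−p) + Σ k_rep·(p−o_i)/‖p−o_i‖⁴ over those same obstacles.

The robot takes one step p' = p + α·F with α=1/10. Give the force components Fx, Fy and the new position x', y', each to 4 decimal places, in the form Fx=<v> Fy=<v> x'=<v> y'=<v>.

Fx=2.2588 Fy=9.0015 x'=7.2259 y'=-10.0999

F_att = 3/4·(g−p) = 3/4·(3,12) = (2.2500,9.0000)
o1: d²=130 > ρ²=58 → inactive
o2: d²=37 ≤ ρ²=58; F_rep = 2·(6,1)/37² = (0.0088,0.0015)
o3: d²=773 > ρ²=58 → inactive
o4: d²=274 > ρ²=58 → inactive
F = F_att + ΣF_rep = (2.2588,9.0015)
p' = p + 1/10·F = (7.2259,-10.0999)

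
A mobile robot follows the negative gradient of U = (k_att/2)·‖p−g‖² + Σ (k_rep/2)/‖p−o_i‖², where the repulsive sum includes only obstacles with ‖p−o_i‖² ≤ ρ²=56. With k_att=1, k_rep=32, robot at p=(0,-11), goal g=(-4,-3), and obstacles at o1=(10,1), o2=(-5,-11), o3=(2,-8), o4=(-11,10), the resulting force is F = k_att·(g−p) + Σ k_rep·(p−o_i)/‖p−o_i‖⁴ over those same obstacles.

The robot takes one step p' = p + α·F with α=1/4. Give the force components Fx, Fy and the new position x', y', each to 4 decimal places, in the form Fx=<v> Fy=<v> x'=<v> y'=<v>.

F_att = 1·(g−p) = 1·(-4,8) = (-4.0000,8.0000)
o1: d²=244 > ρ²=56 → inactive
o2: d²=25 ≤ ρ²=56; F_rep = 32·(5,0)/25² = (0.2560,0.0000)
o3: d²=13 ≤ ρ²=56; F_rep = 32·(-2,-3)/13² = (-0.3787,-0.5680)
o4: d²=562 > ρ²=56 → inactive
F = F_att + ΣF_rep = (-4.1227,7.4320)
p' = p + 1/4·F = (-1.0307,-9.1420)

Fx=-4.1227 Fy=7.4320 x'=-1.0307 y'=-9.1420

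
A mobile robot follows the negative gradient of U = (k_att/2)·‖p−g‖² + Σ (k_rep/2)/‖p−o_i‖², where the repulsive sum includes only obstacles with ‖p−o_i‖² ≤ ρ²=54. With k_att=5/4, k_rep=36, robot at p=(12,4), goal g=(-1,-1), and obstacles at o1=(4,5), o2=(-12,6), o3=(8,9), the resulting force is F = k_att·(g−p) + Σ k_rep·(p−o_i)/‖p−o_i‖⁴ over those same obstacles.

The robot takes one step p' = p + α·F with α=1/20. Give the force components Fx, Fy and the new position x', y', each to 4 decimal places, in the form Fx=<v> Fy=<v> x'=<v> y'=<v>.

F_att = 5/4·(g−p) = 5/4·(-13,-5) = (-16.2500,-6.2500)
o1: d²=65 > ρ²=54 → inactive
o2: d²=580 > ρ²=54 → inactive
o3: d²=41 ≤ ρ²=54; F_rep = 36·(4,-5)/41² = (0.0857,-0.1071)
F = F_att + ΣF_rep = (-16.1643,-6.3571)
p' = p + 1/20·F = (11.1918,3.6821)

Fx=-16.1643 Fy=-6.3571 x'=11.1918 y'=3.6821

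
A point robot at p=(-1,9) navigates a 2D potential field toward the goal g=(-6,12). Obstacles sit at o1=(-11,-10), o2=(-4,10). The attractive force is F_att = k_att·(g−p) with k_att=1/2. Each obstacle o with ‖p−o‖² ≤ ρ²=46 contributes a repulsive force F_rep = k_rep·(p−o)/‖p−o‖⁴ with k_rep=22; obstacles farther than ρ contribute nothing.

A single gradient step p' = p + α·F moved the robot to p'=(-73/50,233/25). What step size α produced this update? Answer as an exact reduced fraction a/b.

α = 1/4

F_att = 1/2·(g−p) = 1/2·(-5,3) = (-2.5000,1.5000)
o1: d²=461 > ρ²=46 → inactive
o2: d²=10 ≤ ρ²=46; F_rep = 22·(3,-1)/10² = (0.6600,-0.2200)
F = F_att + ΣF_rep = (-1.8400,1.2800)
Δp = p'−p = (-0.4600,0.3200); α = Δx/Fx = (-23/50) / (-46/25) = 1/4
check: Δy/Fy = (8/25) / (32/25) = 1/4 ✓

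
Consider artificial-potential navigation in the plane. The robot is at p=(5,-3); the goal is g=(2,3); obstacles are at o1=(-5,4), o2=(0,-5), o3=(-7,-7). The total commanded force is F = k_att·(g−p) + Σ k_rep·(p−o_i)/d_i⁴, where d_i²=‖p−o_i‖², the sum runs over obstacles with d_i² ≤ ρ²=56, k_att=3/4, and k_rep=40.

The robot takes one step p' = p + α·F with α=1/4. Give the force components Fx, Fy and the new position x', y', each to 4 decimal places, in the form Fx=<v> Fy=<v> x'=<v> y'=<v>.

F_att = 3/4·(g−p) = 3/4·(-3,6) = (-2.2500,4.5000)
o1: d²=149 > ρ²=56 → inactive
o2: d²=29 ≤ ρ²=56; F_rep = 40·(5,2)/29² = (0.2378,0.0951)
o3: d²=160 > ρ²=56 → inactive
F = F_att + ΣF_rep = (-2.0122,4.5951)
p' = p + 1/4·F = (4.4970,-1.8512)

Fx=-2.0122 Fy=4.5951 x'=4.4970 y'=-1.8512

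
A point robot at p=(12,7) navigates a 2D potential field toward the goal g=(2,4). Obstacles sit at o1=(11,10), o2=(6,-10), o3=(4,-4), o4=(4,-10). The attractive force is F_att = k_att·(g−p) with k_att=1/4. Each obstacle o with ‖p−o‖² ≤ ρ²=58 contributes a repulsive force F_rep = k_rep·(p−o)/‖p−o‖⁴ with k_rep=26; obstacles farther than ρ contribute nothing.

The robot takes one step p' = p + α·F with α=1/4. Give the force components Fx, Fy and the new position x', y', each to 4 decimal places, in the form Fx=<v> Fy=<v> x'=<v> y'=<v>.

F_att = 1/4·(g−p) = 1/4·(-10,-3) = (-2.5000,-0.7500)
o1: d²=10 ≤ ρ²=58; F_rep = 26·(1,-3)/10² = (0.2600,-0.7800)
o2: d²=325 > ρ²=58 → inactive
o3: d²=185 > ρ²=58 → inactive
o4: d²=353 > ρ²=58 → inactive
F = F_att + ΣF_rep = (-2.2400,-1.5300)
p' = p + 1/4·F = (11.4400,6.6175)

Fx=-2.2400 Fy=-1.5300 x'=11.4400 y'=6.6175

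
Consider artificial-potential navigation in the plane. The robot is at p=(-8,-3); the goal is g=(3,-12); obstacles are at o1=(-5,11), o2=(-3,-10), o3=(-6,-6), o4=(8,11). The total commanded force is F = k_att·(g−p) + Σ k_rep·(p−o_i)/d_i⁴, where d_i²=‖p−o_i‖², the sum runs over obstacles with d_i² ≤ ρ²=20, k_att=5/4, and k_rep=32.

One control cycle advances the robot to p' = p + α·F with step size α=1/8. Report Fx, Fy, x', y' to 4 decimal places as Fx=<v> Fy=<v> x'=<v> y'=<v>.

Fx=13.3713 Fy=-10.6820 x'=-6.3286 y'=-4.3352

F_att = 5/4·(g−p) = 5/4·(11,-9) = (13.7500,-11.2500)
o1: d²=205 > ρ²=20 → inactive
o2: d²=74 > ρ²=20 → inactive
o3: d²=13 ≤ ρ²=20; F_rep = 32·(-2,3)/13² = (-0.3787,0.5680)
o4: d²=452 > ρ²=20 → inactive
F = F_att + ΣF_rep = (13.3713,-10.6820)
p' = p + 1/8·F = (-6.3286,-4.3352)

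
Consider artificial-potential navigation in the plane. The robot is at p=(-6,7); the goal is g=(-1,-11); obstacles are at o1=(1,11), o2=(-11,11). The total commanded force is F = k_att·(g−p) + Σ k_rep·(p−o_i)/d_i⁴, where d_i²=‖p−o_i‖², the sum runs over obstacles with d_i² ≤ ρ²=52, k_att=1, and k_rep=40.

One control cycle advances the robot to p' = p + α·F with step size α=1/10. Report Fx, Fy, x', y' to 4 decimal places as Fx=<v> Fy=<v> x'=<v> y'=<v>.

Fx=5.1190 Fy=-18.0952 x'=-5.4881 y'=5.1905

F_att = 1·(g−p) = 1·(5,-18) = (5.0000,-18.0000)
o1: d²=65 > ρ²=52 → inactive
o2: d²=41 ≤ ρ²=52; F_rep = 40·(5,-4)/41² = (0.1190,-0.0952)
F = F_att + ΣF_rep = (5.1190,-18.0952)
p' = p + 1/10·F = (-5.4881,5.1905)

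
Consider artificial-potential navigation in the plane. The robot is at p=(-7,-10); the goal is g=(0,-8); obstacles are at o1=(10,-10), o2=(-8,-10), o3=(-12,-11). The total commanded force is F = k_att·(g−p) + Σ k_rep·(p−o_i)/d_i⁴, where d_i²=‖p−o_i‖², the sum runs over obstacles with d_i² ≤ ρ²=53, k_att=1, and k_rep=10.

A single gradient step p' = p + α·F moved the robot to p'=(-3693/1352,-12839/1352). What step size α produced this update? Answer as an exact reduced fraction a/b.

F_att = 1·(g−p) = 1·(7,2) = (7.0000,2.0000)
o1: d²=289 > ρ²=53 → inactive
o2: d²=1 ≤ ρ²=53; F_rep = 10·(1,0)/1² = (10.0000,0.0000)
o3: d²=26 ≤ ρ²=53; F_rep = 10·(5,1)/26² = (0.0740,0.0148)
F = F_att + ΣF_rep = (17.0740,2.0148)
Δp = p'−p = (4.2685,0.5037); α = Δx/Fx = (5771/1352) / (5771/338) = 1/4
check: Δy/Fy = (681/1352) / (681/338) = 1/4 ✓

α = 1/4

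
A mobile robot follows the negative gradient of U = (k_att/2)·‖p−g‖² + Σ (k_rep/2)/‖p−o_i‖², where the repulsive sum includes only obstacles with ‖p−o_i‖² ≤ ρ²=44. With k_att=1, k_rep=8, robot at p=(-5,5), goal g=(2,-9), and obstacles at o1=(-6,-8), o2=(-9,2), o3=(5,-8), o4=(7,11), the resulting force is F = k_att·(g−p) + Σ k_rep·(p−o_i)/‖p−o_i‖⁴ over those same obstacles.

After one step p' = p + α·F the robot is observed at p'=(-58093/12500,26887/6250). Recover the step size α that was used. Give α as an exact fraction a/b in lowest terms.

F_att = 1·(g−p) = 1·(7,-14) = (7.0000,-14.0000)
o1: d²=170 > ρ²=44 → inactive
o2: d²=25 ≤ ρ²=44; F_rep = 8·(4,3)/25² = (0.0512,0.0384)
o3: d²=269 > ρ²=44 → inactive
o4: d²=180 > ρ²=44 → inactive
F = F_att + ΣF_rep = (7.0512,-13.9616)
Δp = p'−p = (0.3526,-0.6981); α = Δx/Fx = (4407/12500) / (4407/625) = 1/20
check: Δy/Fy = (-4363/6250) / (-8726/625) = 1/20 ✓

α = 1/20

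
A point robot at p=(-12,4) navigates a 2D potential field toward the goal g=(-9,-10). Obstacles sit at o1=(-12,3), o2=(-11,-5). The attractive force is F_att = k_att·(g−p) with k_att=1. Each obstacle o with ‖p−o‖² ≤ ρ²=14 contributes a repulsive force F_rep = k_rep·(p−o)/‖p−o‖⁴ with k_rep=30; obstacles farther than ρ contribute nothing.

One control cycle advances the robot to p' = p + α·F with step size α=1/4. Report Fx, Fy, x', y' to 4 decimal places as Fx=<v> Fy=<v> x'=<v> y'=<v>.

Fx=3.0000 Fy=16.0000 x'=-11.2500 y'=8.0000

F_att = 1·(g−p) = 1·(3,-14) = (3.0000,-14.0000)
o1: d²=1 ≤ ρ²=14; F_rep = 30·(0,1)/1² = (0.0000,30.0000)
o2: d²=82 > ρ²=14 → inactive
F = F_att + ΣF_rep = (3.0000,16.0000)
p' = p + 1/4·F = (-11.2500,8.0000)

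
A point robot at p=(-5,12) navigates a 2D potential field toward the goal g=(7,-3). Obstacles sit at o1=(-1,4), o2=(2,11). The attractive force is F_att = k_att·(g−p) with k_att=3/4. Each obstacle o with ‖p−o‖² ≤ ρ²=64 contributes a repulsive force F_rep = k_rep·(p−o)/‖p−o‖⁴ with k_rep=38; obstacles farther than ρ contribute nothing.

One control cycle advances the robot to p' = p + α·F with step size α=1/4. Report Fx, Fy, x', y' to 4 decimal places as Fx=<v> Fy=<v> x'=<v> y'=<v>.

Fx=8.8936 Fy=-11.2348 x'=-2.7766 y'=9.1913

F_att = 3/4·(g−p) = 3/4·(12,-15) = (9.0000,-11.2500)
o1: d²=80 > ρ²=64 → inactive
o2: d²=50 ≤ ρ²=64; F_rep = 38·(-7,1)/50² = (-0.1064,0.0152)
F = F_att + ΣF_rep = (8.8936,-11.2348)
p' = p + 1/4·F = (-2.7766,9.1913)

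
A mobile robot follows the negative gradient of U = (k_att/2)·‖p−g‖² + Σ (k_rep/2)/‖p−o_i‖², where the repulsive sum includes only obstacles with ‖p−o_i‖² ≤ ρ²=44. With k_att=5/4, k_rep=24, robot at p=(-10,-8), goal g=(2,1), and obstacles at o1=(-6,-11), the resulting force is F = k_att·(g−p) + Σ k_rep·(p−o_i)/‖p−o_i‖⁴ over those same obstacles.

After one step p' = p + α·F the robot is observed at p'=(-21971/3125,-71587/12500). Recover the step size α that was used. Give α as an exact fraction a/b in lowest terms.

F_att = 5/4·(g−p) = 5/4·(12,9) = (15.0000,11.2500)
o1: d²=25 ≤ ρ²=44; F_rep = 24·(-4,3)/25² = (-0.1536,0.1152)
F = F_att + ΣF_rep = (14.8464,11.3652)
Δp = p'−p = (2.9693,2.2730); α = Δx/Fx = (9279/3125) / (9279/625) = 1/5
check: Δy/Fy = (28413/12500) / (28413/2500) = 1/5 ✓

α = 1/5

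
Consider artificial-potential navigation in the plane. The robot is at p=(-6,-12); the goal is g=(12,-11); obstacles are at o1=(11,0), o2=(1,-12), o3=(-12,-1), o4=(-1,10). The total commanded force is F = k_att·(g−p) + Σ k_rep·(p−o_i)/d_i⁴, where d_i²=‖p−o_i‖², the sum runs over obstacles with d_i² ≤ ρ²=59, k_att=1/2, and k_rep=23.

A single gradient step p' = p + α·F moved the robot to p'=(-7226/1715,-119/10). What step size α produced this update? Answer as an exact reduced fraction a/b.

α = 1/5

F_att = 1/2·(g−p) = 1/2·(18,1) = (9.0000,0.5000)
o1: d²=433 > ρ²=59 → inactive
o2: d²=49 ≤ ρ²=59; F_rep = 23·(-7,0)/49² = (-0.0671,0.0000)
o3: d²=157 > ρ²=59 → inactive
o4: d²=509 > ρ²=59 → inactive
F = F_att + ΣF_rep = (8.9329,0.5000)
Δp = p'−p = (1.7866,0.1000); α = Δx/Fx = (3064/1715) / (3064/343) = 1/5
check: Δy/Fy = (1/10) / (1/2) = 1/5 ✓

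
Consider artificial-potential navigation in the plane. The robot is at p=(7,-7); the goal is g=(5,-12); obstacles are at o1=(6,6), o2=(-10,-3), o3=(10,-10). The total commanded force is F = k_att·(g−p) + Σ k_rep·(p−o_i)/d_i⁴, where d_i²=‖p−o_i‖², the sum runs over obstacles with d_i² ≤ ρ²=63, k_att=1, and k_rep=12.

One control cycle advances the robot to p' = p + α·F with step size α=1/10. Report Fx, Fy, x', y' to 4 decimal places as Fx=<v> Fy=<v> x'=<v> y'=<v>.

F_att = 1·(g−p) = 1·(-2,-5) = (-2.0000,-5.0000)
o1: d²=170 > ρ²=63 → inactive
o2: d²=305 > ρ²=63 → inactive
o3: d²=18 ≤ ρ²=63; F_rep = 12·(-3,3)/18² = (-0.1111,0.1111)
F = F_att + ΣF_rep = (-2.1111,-4.8889)
p' = p + 1/10·F = (6.7889,-7.4889)

Fx=-2.1111 Fy=-4.8889 x'=6.7889 y'=-7.4889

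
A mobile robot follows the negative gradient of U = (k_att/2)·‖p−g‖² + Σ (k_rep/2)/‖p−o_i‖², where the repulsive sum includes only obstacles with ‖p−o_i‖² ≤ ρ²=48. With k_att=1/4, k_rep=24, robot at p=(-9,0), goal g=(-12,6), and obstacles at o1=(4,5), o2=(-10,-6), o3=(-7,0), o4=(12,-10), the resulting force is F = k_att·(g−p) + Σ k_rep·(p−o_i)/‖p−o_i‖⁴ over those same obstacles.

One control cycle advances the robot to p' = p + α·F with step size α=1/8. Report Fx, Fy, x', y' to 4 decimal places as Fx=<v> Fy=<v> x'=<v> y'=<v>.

F_att = 1/4·(g−p) = 1/4·(-3,6) = (-0.7500,1.5000)
o1: d²=194 > ρ²=48 → inactive
o2: d²=37 ≤ ρ²=48; F_rep = 24·(1,6)/37² = (0.0175,0.1052)
o3: d²=4 ≤ ρ²=48; F_rep = 24·(-2,0)/4² = (-3.0000,0.0000)
o4: d²=541 > ρ²=48 → inactive
F = F_att + ΣF_rep = (-3.7325,1.6052)
p' = p + 1/8·F = (-9.4666,0.2006)

Fx=-3.7325 Fy=1.6052 x'=-9.4666 y'=0.2006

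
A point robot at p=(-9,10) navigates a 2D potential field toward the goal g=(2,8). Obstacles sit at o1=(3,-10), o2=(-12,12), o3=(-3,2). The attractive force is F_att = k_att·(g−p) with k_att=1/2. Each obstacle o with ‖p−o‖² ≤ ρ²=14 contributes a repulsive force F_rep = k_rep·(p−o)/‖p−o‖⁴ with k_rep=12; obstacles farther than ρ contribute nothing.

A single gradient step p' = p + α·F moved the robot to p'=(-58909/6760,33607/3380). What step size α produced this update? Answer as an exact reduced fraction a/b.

F_att = 1/2·(g−p) = 1/2·(11,-2) = (5.5000,-1.0000)
o1: d²=544 > ρ²=14 → inactive
o2: d²=13 ≤ ρ²=14; F_rep = 12·(3,-2)/13² = (0.2130,-0.1420)
o3: d²=100 > ρ²=14 → inactive
F = F_att + ΣF_rep = (5.7130,-1.1420)
Δp = p'−p = (0.2857,-0.0571); α = Δx/Fx = (1931/6760) / (1931/338) = 1/20
check: Δy/Fy = (-193/3380) / (-193/169) = 1/20 ✓

α = 1/20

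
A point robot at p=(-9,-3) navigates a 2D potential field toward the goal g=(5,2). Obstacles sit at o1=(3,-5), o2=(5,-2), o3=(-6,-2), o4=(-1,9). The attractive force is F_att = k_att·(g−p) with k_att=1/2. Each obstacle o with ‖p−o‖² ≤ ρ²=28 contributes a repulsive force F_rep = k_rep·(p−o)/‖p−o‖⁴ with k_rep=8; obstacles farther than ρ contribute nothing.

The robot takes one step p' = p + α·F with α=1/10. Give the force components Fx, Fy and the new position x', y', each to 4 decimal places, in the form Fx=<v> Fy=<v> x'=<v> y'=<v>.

Fx=6.7600 Fy=2.4200 x'=-8.3240 y'=-2.7580

F_att = 1/2·(g−p) = 1/2·(14,5) = (7.0000,2.5000)
o1: d²=148 > ρ²=28 → inactive
o2: d²=197 > ρ²=28 → inactive
o3: d²=10 ≤ ρ²=28; F_rep = 8·(-3,-1)/10² = (-0.2400,-0.0800)
o4: d²=208 > ρ²=28 → inactive
F = F_att + ΣF_rep = (6.7600,2.4200)
p' = p + 1/10·F = (-8.3240,-2.7580)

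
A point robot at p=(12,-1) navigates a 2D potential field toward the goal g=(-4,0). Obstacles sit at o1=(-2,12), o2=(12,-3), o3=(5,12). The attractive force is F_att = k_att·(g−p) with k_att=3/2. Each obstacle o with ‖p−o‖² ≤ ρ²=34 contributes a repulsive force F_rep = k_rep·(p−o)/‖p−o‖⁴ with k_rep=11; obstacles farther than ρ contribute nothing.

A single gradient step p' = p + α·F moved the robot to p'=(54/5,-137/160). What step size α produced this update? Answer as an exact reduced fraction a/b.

F_att = 3/2·(g−p) = 3/2·(-16,1) = (-24.0000,1.5000)
o1: d²=365 > ρ²=34 → inactive
o2: d²=4 ≤ ρ²=34; F_rep = 11·(0,2)/4² = (0.0000,1.3750)
o3: d²=218 > ρ²=34 → inactive
F = F_att + ΣF_rep = (-24.0000,2.8750)
Δp = p'−p = (-1.2000,0.1437); α = Δx/Fx = (-6/5) / (-24) = 1/20
check: Δy/Fy = (23/160) / (23/8) = 1/20 ✓

α = 1/20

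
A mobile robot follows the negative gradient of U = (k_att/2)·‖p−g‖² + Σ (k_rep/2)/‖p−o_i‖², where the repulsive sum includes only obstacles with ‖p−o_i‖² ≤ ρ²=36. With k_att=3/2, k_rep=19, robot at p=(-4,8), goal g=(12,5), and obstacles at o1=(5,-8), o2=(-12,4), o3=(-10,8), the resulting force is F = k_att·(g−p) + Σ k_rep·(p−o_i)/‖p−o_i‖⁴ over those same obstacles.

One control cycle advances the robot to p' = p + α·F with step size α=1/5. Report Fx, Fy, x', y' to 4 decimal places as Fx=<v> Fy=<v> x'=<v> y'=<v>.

F_att = 3/2·(g−p) = 3/2·(16,-3) = (24.0000,-4.5000)
o1: d²=337 > ρ²=36 → inactive
o2: d²=80 > ρ²=36 → inactive
o3: d²=36 ≤ ρ²=36; F_rep = 19·(6,0)/36² = (0.0880,0.0000)
F = F_att + ΣF_rep = (24.0880,-4.5000)
p' = p + 1/5·F = (0.8176,7.1000)

Fx=24.0880 Fy=-4.5000 x'=0.8176 y'=7.1000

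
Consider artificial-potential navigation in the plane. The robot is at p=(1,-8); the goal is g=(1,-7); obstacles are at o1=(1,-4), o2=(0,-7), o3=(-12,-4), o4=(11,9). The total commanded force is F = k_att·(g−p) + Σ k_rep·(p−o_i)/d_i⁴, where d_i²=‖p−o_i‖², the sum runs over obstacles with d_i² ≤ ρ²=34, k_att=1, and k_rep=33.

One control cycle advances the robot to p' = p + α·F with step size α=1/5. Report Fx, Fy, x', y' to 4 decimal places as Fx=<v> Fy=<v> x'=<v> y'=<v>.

Fx=8.2500 Fy=-7.7656 x'=2.6500 y'=-9.5531

F_att = 1·(g−p) = 1·(0,1) = (0.0000,1.0000)
o1: d²=16 ≤ ρ²=34; F_rep = 33·(0,-4)/16² = (0.0000,-0.5156)
o2: d²=2 ≤ ρ²=34; F_rep = 33·(1,-1)/2² = (8.2500,-8.2500)
o3: d²=185 > ρ²=34 → inactive
o4: d²=389 > ρ²=34 → inactive
F = F_att + ΣF_rep = (8.2500,-7.7656)
p' = p + 1/5·F = (2.6500,-9.5531)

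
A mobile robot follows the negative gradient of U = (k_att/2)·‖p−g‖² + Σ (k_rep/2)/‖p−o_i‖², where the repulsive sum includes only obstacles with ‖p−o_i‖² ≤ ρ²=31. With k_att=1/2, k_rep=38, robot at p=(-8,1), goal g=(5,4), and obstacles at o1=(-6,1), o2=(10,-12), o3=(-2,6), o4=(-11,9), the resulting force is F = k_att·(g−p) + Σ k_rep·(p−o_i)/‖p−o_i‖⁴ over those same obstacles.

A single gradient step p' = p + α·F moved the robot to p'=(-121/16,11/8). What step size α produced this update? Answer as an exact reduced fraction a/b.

α = 1/4

F_att = 1/2·(g−p) = 1/2·(13,3) = (6.5000,1.5000)
o1: d²=4 ≤ ρ²=31; F_rep = 38·(-2,0)/4² = (-4.7500,0.0000)
o2: d²=493 > ρ²=31 → inactive
o3: d²=61 > ρ²=31 → inactive
o4: d²=73 > ρ²=31 → inactive
F = F_att + ΣF_rep = (1.7500,1.5000)
Δp = p'−p = (0.4375,0.3750); α = Δx/Fx = (7/16) / (7/4) = 1/4
check: Δy/Fy = (3/8) / (3/2) = 1/4 ✓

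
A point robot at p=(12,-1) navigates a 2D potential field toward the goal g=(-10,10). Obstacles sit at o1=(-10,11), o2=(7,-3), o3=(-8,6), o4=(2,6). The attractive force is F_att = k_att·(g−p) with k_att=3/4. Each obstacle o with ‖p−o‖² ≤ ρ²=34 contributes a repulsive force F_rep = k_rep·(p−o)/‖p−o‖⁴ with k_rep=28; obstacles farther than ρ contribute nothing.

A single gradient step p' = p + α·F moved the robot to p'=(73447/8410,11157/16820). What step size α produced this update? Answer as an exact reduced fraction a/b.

F_att = 3/4·(g−p) = 3/4·(-22,11) = (-16.5000,8.2500)
o1: d²=628 > ρ²=34 → inactive
o2: d²=29 ≤ ρ²=34; F_rep = 28·(5,2)/29² = (0.1665,0.0666)
o3: d²=449 > ρ²=34 → inactive
o4: d²=149 > ρ²=34 → inactive
F = F_att + ΣF_rep = (-16.3335,8.3166)
Δp = p'−p = (-3.2667,1.6633); α = Δx/Fx = (-27473/8410) / (-27473/1682) = 1/5
check: Δy/Fy = (27977/16820) / (27977/3364) = 1/5 ✓

α = 1/5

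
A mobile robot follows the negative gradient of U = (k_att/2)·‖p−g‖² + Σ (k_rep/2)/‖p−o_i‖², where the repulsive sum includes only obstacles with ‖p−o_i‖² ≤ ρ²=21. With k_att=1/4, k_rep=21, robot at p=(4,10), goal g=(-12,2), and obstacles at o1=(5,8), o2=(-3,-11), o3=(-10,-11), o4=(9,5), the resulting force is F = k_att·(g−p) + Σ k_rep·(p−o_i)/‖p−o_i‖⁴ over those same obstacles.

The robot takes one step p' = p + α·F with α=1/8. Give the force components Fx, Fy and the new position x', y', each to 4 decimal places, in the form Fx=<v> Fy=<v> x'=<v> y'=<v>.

F_att = 1/4·(g−p) = 1/4·(-16,-8) = (-4.0000,-2.0000)
o1: d²=5 ≤ ρ²=21; F_rep = 21·(-1,2)/5² = (-0.8400,1.6800)
o2: d²=490 > ρ²=21 → inactive
o3: d²=637 > ρ²=21 → inactive
o4: d²=50 > ρ²=21 → inactive
F = F_att + ΣF_rep = (-4.8400,-0.3200)
p' = p + 1/8·F = (3.3950,9.9600)

Fx=-4.8400 Fy=-0.3200 x'=3.3950 y'=9.9600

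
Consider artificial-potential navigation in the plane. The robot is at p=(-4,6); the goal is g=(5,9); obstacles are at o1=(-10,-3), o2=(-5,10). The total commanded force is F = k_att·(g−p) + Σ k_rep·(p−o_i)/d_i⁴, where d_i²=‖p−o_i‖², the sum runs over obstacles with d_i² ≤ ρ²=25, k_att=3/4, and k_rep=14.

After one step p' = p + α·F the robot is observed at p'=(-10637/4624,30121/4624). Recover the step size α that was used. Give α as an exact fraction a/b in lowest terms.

α = 1/4

F_att = 3/4·(g−p) = 3/4·(9,3) = (6.7500,2.2500)
o1: d²=117 > ρ²=25 → inactive
o2: d²=17 ≤ ρ²=25; F_rep = 14·(1,-4)/17² = (0.0484,-0.1938)
F = F_att + ΣF_rep = (6.7984,2.0562)
Δp = p'−p = (1.6996,0.5141); α = Δx/Fx = (7859/4624) / (7859/1156) = 1/4
check: Δy/Fy = (2377/4624) / (2377/1156) = 1/4 ✓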